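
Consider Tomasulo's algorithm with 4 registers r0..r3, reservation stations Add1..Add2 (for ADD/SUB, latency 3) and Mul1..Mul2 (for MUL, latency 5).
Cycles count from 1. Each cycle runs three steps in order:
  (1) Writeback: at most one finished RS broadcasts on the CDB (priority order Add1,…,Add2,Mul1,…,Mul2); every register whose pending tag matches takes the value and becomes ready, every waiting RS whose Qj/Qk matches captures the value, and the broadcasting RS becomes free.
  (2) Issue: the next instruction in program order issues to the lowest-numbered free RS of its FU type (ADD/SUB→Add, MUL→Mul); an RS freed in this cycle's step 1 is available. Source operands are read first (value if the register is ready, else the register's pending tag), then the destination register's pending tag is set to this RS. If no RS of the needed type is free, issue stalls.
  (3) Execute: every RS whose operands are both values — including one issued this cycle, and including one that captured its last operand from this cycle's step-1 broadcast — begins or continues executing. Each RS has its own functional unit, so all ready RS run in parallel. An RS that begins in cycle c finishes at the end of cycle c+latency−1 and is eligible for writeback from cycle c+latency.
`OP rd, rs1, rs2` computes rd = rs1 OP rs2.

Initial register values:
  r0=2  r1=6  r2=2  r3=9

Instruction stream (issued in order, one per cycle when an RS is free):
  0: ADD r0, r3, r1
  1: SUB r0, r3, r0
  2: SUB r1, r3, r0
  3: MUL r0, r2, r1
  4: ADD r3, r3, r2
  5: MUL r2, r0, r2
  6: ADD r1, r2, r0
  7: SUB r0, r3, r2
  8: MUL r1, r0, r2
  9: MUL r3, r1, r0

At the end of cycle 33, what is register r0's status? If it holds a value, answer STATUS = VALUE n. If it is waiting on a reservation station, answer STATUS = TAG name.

STATUS = VALUE -49

  c1: issue ADD r0<-Add1  regs: r0:Add1,r1:6,r2:2,r3:9
  c2: issue SUB r0<-Add2  regs: r0:Add2,r1:6,r2:2,r3:9
  c3: stall  regs: r0:Add2,r1:6,r2:2,r3:9
  c4: CDB Add1=15; issue SUB r1<-Add1  regs: r0:Add2,r1:Add1,r2:2,r3:9
  c5: issue MUL r0<-Mul1  regs: r0:Mul1,r1:Add1,r2:2,r3:9
  c6: stall  regs: r0:Mul1,r1:Add1,r2:2,r3:9
  c7: CDB Add2=-6; issue ADD r3<-Add2  regs: r0:Mul1,r1:Add1,r2:2,r3:Add2
  c8: issue MUL r2<-Mul2  regs: r0:Mul1,r1:Add1,r2:Mul2,r3:Add2
  c9: stall  regs: r0:Mul1,r1:Add1,r2:Mul2,r3:Add2
  c10: CDB Add1=15; issue ADD r1<-Add1  regs: r0:Mul1,r1:Add1,r2:Mul2,r3:Add2
  c11: CDB Add2=11; issue SUB r0<-Add2  regs: r0:Add2,r1:Add1,r2:Mul2,r3:11
  c12: stall  regs: r0:Add2,r1:Add1,r2:Mul2,r3:11
  c13: stall  regs: r0:Add2,r1:Add1,r2:Mul2,r3:11
  c14: stall  regs: r0:Add2,r1:Add1,r2:Mul2,r3:11
  c15: CDB Mul1=30; issue MUL r1<-Mul1  regs: r0:Add2,r1:Mul1,r2:Mul2,r3:11
  c16: stall  regs: r0:Add2,r1:Mul1,r2:Mul2,r3:11
  c17: stall  regs: r0:Add2,r1:Mul1,r2:Mul2,r3:11
  c18: stall  regs: r0:Add2,r1:Mul1,r2:Mul2,r3:11
  c19: stall  regs: r0:Add2,r1:Mul1,r2:Mul2,r3:11
  c20: CDB Mul2=60; issue MUL r3<-Mul2  regs: r0:Add2,r1:Mul1,r2:60,r3:Mul2
  c21: -  regs: r0:Add2,r1:Mul1,r2:60,r3:Mul2
  c22: -  regs: r0:Add2,r1:Mul1,r2:60,r3:Mul2
  c23: CDB Add1=90  regs: r0:Add2,r1:Mul1,r2:60,r3:Mul2
  c24: CDB Add2=-49  regs: r0:-49,r1:Mul1,r2:60,r3:Mul2
  c25: -  regs: r0:-49,r1:Mul1,r2:60,r3:Mul2
  c26: -  regs: r0:-49,r1:Mul1,r2:60,r3:Mul2
  c27: -  regs: r0:-49,r1:Mul1,r2:60,r3:Mul2
  c28: -  regs: r0:-49,r1:Mul1,r2:60,r3:Mul2
  c29: CDB Mul1=-2940  regs: r0:-49,r1:-2940,r2:60,r3:Mul2
  c30: -  regs: r0:-49,r1:-2940,r2:60,r3:Mul2
  c31: -  regs: r0:-49,r1:-2940,r2:60,r3:Mul2
  c32: -  regs: r0:-49,r1:-2940,r2:60,r3:Mul2
  c33: -  regs: r0:-49,r1:-2940,r2:60,r3:Mul2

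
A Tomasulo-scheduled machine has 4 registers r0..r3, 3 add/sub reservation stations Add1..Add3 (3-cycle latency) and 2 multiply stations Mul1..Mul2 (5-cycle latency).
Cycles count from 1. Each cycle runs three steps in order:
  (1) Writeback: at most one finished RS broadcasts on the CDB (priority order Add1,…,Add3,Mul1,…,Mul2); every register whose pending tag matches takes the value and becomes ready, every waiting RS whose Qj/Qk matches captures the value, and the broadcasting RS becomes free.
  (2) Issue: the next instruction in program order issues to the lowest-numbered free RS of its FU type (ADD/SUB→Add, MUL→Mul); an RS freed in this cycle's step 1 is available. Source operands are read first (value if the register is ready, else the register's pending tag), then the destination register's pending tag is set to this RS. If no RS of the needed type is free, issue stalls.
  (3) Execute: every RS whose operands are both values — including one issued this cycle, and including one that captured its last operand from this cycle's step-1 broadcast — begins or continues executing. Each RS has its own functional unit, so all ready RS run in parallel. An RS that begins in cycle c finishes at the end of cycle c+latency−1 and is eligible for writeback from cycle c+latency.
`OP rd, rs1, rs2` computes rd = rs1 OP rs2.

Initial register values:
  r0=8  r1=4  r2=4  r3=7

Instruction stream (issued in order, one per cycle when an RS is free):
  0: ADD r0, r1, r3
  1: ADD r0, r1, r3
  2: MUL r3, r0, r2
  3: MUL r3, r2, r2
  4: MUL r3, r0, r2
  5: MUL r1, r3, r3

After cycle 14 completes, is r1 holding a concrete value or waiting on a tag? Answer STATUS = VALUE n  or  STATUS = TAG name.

c1: issue ADD r0<-Add1 | r0:Add1,r1:4,r2:4,r3:7
c2: issue ADD r0<-Add2 | r0:Add2,r1:4,r2:4,r3:7
c3: issue MUL r3<-Mul1 | r0:Add2,r1:4,r2:4,r3:Mul1
c4: CDB Add1=11; issue MUL r3<-Mul2 | r0:Add2,r1:4,r2:4,r3:Mul2
c5: CDB Add2=11; stall | r0:11,r1:4,r2:4,r3:Mul2
c6: stall | r0:11,r1:4,r2:4,r3:Mul2
c7: stall | r0:11,r1:4,r2:4,r3:Mul2
c8: stall | r0:11,r1:4,r2:4,r3:Mul2
c9: CDB Mul2=16; issue MUL r3<-Mul2 | r0:11,r1:4,r2:4,r3:Mul2
c10: CDB Mul1=44; issue MUL r1<-Mul1 | r0:11,r1:Mul1,r2:4,r3:Mul2
c11: - | r0:11,r1:Mul1,r2:4,r3:Mul2
c12: - | r0:11,r1:Mul1,r2:4,r3:Mul2
c13: - | r0:11,r1:Mul1,r2:4,r3:Mul2
c14: CDB Mul2=44 | r0:11,r1:Mul1,r2:4,r3:44

STATUS = TAG Mul1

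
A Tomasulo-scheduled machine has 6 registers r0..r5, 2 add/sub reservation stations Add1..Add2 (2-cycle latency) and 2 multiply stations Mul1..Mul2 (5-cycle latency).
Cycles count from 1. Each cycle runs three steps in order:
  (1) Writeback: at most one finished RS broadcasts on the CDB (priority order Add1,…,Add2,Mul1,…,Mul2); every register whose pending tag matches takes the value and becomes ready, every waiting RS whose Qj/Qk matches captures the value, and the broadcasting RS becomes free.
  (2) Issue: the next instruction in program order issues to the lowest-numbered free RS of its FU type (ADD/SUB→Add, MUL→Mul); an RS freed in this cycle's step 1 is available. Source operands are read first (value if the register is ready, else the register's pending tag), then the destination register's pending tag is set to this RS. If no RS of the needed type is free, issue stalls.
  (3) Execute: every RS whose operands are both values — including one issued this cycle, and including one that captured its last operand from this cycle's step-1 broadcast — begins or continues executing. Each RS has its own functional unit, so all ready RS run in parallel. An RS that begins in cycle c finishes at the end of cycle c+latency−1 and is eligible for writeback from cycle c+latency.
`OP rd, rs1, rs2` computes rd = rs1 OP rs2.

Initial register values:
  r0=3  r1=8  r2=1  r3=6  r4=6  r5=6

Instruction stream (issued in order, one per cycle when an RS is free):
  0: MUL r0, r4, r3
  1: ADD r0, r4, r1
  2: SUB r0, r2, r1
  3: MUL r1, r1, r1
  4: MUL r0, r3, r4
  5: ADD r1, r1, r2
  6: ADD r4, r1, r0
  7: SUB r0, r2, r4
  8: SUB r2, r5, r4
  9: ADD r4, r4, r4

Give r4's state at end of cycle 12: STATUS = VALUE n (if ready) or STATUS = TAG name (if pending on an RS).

STATUS = TAG Add2

cycle 1: issue MUL r0<-Mul1 // r0:Mul1,r1:8,r2:1,r3:6,r4:6,r5:6
cycle 2: issue ADD r0<-Add1 // r0:Add1,r1:8,r2:1,r3:6,r4:6,r5:6
cycle 3: issue SUB r0<-Add2 // r0:Add2,r1:8,r2:1,r3:6,r4:6,r5:6
cycle 4: CDB Add1=14; issue MUL r1<-Mul2 // r0:Add2,r1:Mul2,r2:1,r3:6,r4:6,r5:6
cycle 5: CDB Add2=-7; stall // r0:-7,r1:Mul2,r2:1,r3:6,r4:6,r5:6
cycle 6: CDB Mul1=36; issue MUL r0<-Mul1 // r0:Mul1,r1:Mul2,r2:1,r3:6,r4:6,r5:6
cycle 7: issue ADD r1<-Add1 // r0:Mul1,r1:Add1,r2:1,r3:6,r4:6,r5:6
cycle 8: issue ADD r4<-Add2 // r0:Mul1,r1:Add1,r2:1,r3:6,r4:Add2,r5:6
cycle 9: CDB Mul2=64; stall // r0:Mul1,r1:Add1,r2:1,r3:6,r4:Add2,r5:6
cycle 10: stall // r0:Mul1,r1:Add1,r2:1,r3:6,r4:Add2,r5:6
cycle 11: CDB Add1=65; issue SUB r0<-Add1 // r0:Add1,r1:65,r2:1,r3:6,r4:Add2,r5:6
cycle 12: CDB Mul1=36; stall // r0:Add1,r1:65,r2:1,r3:6,r4:Add2,r5:6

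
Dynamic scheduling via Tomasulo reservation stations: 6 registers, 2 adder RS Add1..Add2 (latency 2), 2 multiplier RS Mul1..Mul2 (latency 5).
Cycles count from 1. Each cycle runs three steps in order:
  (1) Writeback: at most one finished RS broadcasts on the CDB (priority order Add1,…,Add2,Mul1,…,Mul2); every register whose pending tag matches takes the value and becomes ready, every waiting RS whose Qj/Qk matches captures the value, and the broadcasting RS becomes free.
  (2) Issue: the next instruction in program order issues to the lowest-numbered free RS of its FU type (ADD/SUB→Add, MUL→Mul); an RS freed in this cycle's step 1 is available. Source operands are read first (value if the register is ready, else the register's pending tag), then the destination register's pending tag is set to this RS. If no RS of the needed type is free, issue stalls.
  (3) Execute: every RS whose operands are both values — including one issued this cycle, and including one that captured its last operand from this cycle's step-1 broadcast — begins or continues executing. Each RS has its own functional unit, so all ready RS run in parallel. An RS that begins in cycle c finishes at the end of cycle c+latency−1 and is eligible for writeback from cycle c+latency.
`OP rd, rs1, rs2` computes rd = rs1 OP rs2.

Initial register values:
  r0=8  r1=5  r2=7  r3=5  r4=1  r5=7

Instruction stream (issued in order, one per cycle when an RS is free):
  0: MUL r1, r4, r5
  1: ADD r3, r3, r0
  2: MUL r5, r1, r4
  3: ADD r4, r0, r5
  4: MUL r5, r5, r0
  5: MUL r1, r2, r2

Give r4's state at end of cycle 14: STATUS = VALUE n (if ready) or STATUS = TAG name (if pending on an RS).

c1: issue MUL r1<-Mul1 | r0:8,r1:Mul1,r2:7,r3:5,r4:1,r5:7
c2: issue ADD r3<-Add1 | r0:8,r1:Mul1,r2:7,r3:Add1,r4:1,r5:7
c3: issue MUL r5<-Mul2 | r0:8,r1:Mul1,r2:7,r3:Add1,r4:1,r5:Mul2
c4: CDB Add1=13; issue ADD r4<-Add1 | r0:8,r1:Mul1,r2:7,r3:13,r4:Add1,r5:Mul2
c5: stall | r0:8,r1:Mul1,r2:7,r3:13,r4:Add1,r5:Mul2
c6: CDB Mul1=7; issue MUL r5<-Mul1 | r0:8,r1:7,r2:7,r3:13,r4:Add1,r5:Mul1
c7: stall | r0:8,r1:7,r2:7,r3:13,r4:Add1,r5:Mul1
c8: stall | r0:8,r1:7,r2:7,r3:13,r4:Add1,r5:Mul1
c9: stall | r0:8,r1:7,r2:7,r3:13,r4:Add1,r5:Mul1
c10: stall | r0:8,r1:7,r2:7,r3:13,r4:Add1,r5:Mul1
c11: CDB Mul2=7; issue MUL r1<-Mul2 | r0:8,r1:Mul2,r2:7,r3:13,r4:Add1,r5:Mul1
c12: - | r0:8,r1:Mul2,r2:7,r3:13,r4:Add1,r5:Mul1
c13: CDB Add1=15 | r0:8,r1:Mul2,r2:7,r3:13,r4:15,r5:Mul1
c14: - | r0:8,r1:Mul2,r2:7,r3:13,r4:15,r5:Mul1

STATUS = VALUE 15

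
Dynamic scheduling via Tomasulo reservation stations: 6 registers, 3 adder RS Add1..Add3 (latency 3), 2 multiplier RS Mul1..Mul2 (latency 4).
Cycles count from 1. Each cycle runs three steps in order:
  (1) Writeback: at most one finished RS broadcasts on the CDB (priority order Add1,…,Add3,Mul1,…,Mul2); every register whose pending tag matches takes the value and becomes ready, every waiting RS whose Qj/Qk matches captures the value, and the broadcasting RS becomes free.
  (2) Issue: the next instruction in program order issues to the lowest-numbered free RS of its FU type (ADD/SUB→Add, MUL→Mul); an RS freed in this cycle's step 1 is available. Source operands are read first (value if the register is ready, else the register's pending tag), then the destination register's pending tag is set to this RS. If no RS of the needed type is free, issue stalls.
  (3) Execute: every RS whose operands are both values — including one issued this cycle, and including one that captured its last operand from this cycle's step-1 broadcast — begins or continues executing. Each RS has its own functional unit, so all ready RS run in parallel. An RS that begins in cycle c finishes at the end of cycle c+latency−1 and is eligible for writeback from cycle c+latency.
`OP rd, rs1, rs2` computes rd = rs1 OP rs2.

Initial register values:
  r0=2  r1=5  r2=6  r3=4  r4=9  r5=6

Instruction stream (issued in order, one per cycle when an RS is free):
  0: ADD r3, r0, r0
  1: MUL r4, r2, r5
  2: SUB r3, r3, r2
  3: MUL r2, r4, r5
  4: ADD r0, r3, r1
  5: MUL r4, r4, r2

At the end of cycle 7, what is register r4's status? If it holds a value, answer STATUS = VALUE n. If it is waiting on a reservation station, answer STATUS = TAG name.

cycle 1: issue ADD r3<-Add1 // r0:2,r1:5,r2:6,r3:Add1,r4:9,r5:6
cycle 2: issue MUL r4<-Mul1 // r0:2,r1:5,r2:6,r3:Add1,r4:Mul1,r5:6
cycle 3: issue SUB r3<-Add2 // r0:2,r1:5,r2:6,r3:Add2,r4:Mul1,r5:6
cycle 4: CDB Add1=4; issue MUL r2<-Mul2 // r0:2,r1:5,r2:Mul2,r3:Add2,r4:Mul1,r5:6
cycle 5: issue ADD r0<-Add1 // r0:Add1,r1:5,r2:Mul2,r3:Add2,r4:Mul1,r5:6
cycle 6: CDB Mul1=36; issue MUL r4<-Mul1 // r0:Add1,r1:5,r2:Mul2,r3:Add2,r4:Mul1,r5:6
cycle 7: CDB Add2=-2 // r0:Add1,r1:5,r2:Mul2,r3:-2,r4:Mul1,r5:6

STATUS = TAG Mul1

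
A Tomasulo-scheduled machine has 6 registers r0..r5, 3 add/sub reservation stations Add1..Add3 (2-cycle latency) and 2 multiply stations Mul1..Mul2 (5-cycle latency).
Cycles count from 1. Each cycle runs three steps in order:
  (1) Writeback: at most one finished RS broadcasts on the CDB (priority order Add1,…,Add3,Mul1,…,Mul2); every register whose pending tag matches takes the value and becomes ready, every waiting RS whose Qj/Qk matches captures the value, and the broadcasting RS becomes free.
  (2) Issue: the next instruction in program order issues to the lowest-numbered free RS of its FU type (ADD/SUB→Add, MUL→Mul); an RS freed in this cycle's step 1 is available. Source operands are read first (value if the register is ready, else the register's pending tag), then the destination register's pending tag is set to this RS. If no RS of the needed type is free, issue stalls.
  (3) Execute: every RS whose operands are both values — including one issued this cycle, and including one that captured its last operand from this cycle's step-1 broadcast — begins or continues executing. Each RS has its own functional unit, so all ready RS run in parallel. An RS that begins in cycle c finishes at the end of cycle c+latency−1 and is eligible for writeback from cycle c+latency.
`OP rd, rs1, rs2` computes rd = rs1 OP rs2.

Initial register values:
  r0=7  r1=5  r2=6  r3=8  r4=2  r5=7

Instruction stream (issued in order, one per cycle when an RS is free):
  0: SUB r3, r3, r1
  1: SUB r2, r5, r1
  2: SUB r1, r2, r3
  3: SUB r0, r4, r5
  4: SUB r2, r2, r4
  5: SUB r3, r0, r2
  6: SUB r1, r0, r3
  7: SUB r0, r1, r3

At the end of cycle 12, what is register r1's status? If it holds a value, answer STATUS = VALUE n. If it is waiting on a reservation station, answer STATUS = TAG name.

cycle 1: issue SUB r3<-Add1 // r0:7,r1:5,r2:6,r3:Add1,r4:2,r5:7
cycle 2: issue SUB r2<-Add2 // r0:7,r1:5,r2:Add2,r3:Add1,r4:2,r5:7
cycle 3: CDB Add1=3; issue SUB r1<-Add1 // r0:7,r1:Add1,r2:Add2,r3:3,r4:2,r5:7
cycle 4: CDB Add2=2; issue SUB r0<-Add2 // r0:Add2,r1:Add1,r2:2,r3:3,r4:2,r5:7
cycle 5: issue SUB r2<-Add3 // r0:Add2,r1:Add1,r2:Add3,r3:3,r4:2,r5:7
cycle 6: CDB Add1=-1; issue SUB r3<-Add1 // r0:Add2,r1:-1,r2:Add3,r3:Add1,r4:2,r5:7
cycle 7: CDB Add2=-5; issue SUB r1<-Add2 // r0:-5,r1:Add2,r2:Add3,r3:Add1,r4:2,r5:7
cycle 8: CDB Add3=0; issue SUB r0<-Add3 // r0:Add3,r1:Add2,r2:0,r3:Add1,r4:2,r5:7
cycle 9: - // r0:Add3,r1:Add2,r2:0,r3:Add1,r4:2,r5:7
cycle 10: CDB Add1=-5 // r0:Add3,r1:Add2,r2:0,r3:-5,r4:2,r5:7
cycle 11: - // r0:Add3,r1:Add2,r2:0,r3:-5,r4:2,r5:7
cycle 12: CDB Add2=0 // r0:Add3,r1:0,r2:0,r3:-5,r4:2,r5:7

STATUS = VALUE 0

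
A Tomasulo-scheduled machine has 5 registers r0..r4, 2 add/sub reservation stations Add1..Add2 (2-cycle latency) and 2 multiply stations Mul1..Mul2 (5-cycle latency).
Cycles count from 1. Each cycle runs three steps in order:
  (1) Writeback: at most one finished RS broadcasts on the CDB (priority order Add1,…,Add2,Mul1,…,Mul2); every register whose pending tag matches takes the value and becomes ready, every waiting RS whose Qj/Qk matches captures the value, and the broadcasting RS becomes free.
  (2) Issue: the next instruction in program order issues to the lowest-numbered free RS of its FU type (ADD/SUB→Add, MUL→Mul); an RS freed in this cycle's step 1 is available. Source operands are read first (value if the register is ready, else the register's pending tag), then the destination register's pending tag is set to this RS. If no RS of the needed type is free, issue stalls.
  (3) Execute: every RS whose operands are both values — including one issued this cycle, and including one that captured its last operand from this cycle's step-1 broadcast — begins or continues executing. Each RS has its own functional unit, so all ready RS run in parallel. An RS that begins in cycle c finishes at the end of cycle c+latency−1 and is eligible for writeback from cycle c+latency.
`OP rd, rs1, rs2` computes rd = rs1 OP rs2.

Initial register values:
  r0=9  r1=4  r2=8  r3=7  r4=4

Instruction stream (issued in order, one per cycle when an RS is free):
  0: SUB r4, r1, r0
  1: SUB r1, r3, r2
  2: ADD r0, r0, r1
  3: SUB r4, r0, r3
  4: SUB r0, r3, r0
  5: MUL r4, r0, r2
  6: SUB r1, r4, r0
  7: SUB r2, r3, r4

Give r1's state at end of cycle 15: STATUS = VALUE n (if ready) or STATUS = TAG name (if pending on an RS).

STATUS = VALUE -7

c1: issue SUB r4<-Add1 | r0:9,r1:4,r2:8,r3:7,r4:Add1
c2: issue SUB r1<-Add2 | r0:9,r1:Add2,r2:8,r3:7,r4:Add1
c3: CDB Add1=-5; issue ADD r0<-Add1 | r0:Add1,r1:Add2,r2:8,r3:7,r4:-5
c4: CDB Add2=-1; issue SUB r4<-Add2 | r0:Add1,r1:-1,r2:8,r3:7,r4:Add2
c5: stall | r0:Add1,r1:-1,r2:8,r3:7,r4:Add2
c6: CDB Add1=8; issue SUB r0<-Add1 | r0:Add1,r1:-1,r2:8,r3:7,r4:Add2
c7: issue MUL r4<-Mul1 | r0:Add1,r1:-1,r2:8,r3:7,r4:Mul1
c8: CDB Add1=-1; issue SUB r1<-Add1 | r0:-1,r1:Add1,r2:8,r3:7,r4:Mul1
c9: CDB Add2=1; issue SUB r2<-Add2 | r0:-1,r1:Add1,r2:Add2,r3:7,r4:Mul1
c10: - | r0:-1,r1:Add1,r2:Add2,r3:7,r4:Mul1
c11: - | r0:-1,r1:Add1,r2:Add2,r3:7,r4:Mul1
c12: - | r0:-1,r1:Add1,r2:Add2,r3:7,r4:Mul1
c13: CDB Mul1=-8 | r0:-1,r1:Add1,r2:Add2,r3:7,r4:-8
c14: - | r0:-1,r1:Add1,r2:Add2,r3:7,r4:-8
c15: CDB Add1=-7 | r0:-1,r1:-7,r2:Add2,r3:7,r4:-8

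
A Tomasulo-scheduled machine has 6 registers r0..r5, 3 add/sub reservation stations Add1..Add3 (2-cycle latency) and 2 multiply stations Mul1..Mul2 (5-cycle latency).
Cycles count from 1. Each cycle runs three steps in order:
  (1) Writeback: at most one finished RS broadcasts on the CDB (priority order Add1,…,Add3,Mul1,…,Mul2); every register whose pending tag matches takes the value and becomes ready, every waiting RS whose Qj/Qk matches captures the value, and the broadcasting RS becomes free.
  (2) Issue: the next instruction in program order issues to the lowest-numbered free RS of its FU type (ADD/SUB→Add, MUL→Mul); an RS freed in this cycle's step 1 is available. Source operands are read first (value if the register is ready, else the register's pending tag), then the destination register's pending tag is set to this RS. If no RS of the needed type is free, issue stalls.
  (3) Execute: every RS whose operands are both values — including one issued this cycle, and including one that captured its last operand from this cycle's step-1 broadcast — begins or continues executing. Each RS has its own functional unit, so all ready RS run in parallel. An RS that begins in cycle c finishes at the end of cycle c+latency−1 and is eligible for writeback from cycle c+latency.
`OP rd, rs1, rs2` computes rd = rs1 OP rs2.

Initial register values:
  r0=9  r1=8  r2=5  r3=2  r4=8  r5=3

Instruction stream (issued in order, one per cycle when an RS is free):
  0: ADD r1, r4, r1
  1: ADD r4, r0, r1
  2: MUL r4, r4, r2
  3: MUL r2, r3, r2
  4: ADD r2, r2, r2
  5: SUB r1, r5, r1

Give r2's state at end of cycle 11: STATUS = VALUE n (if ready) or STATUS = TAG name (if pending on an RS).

cycle 1: issue ADD r1<-Add1 // r0:9,r1:Add1,r2:5,r3:2,r4:8,r5:3
cycle 2: issue ADD r4<-Add2 // r0:9,r1:Add1,r2:5,r3:2,r4:Add2,r5:3
cycle 3: CDB Add1=16; issue MUL r4<-Mul1 // r0:9,r1:16,r2:5,r3:2,r4:Mul1,r5:3
cycle 4: issue MUL r2<-Mul2 // r0:9,r1:16,r2:Mul2,r3:2,r4:Mul1,r5:3
cycle 5: CDB Add2=25; issue ADD r2<-Add1 // r0:9,r1:16,r2:Add1,r3:2,r4:Mul1,r5:3
cycle 6: issue SUB r1<-Add2 // r0:9,r1:Add2,r2:Add1,r3:2,r4:Mul1,r5:3
cycle 7: - // r0:9,r1:Add2,r2:Add1,r3:2,r4:Mul1,r5:3
cycle 8: CDB Add2=-13 // r0:9,r1:-13,r2:Add1,r3:2,r4:Mul1,r5:3
cycle 9: CDB Mul2=10 // r0:9,r1:-13,r2:Add1,r3:2,r4:Mul1,r5:3
cycle 10: CDB Mul1=125 // r0:9,r1:-13,r2:Add1,r3:2,r4:125,r5:3
cycle 11: CDB Add1=20 // r0:9,r1:-13,r2:20,r3:2,r4:125,r5:3

STATUS = VALUE 20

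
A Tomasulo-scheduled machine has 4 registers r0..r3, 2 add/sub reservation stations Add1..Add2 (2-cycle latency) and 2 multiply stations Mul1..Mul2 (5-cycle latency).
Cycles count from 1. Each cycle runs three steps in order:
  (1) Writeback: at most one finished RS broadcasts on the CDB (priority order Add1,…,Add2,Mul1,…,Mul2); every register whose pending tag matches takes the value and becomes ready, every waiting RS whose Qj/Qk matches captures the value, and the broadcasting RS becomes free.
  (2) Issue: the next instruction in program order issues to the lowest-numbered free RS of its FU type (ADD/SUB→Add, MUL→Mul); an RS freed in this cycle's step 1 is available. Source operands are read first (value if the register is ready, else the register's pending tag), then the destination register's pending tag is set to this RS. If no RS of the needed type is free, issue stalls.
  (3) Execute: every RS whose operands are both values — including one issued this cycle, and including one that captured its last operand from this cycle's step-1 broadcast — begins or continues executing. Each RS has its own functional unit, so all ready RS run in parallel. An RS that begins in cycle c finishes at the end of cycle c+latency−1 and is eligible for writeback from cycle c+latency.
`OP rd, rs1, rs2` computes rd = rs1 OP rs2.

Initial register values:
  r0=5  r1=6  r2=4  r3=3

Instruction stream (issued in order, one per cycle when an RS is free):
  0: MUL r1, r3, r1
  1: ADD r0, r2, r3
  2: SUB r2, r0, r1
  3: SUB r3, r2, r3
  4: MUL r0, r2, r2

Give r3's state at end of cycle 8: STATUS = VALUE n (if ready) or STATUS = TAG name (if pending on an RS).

cycle 1: issue MUL r1<-Mul1 // r0:5,r1:Mul1,r2:4,r3:3
cycle 2: issue ADD r0<-Add1 // r0:Add1,r1:Mul1,r2:4,r3:3
cycle 3: issue SUB r2<-Add2 // r0:Add1,r1:Mul1,r2:Add2,r3:3
cycle 4: CDB Add1=7; issue SUB r3<-Add1 // r0:7,r1:Mul1,r2:Add2,r3:Add1
cycle 5: issue MUL r0<-Mul2 // r0:Mul2,r1:Mul1,r2:Add2,r3:Add1
cycle 6: CDB Mul1=18 // r0:Mul2,r1:18,r2:Add2,r3:Add1
cycle 7: - // r0:Mul2,r1:18,r2:Add2,r3:Add1
cycle 8: CDB Add2=-11 // r0:Mul2,r1:18,r2:-11,r3:Add1

STATUS = TAG Add1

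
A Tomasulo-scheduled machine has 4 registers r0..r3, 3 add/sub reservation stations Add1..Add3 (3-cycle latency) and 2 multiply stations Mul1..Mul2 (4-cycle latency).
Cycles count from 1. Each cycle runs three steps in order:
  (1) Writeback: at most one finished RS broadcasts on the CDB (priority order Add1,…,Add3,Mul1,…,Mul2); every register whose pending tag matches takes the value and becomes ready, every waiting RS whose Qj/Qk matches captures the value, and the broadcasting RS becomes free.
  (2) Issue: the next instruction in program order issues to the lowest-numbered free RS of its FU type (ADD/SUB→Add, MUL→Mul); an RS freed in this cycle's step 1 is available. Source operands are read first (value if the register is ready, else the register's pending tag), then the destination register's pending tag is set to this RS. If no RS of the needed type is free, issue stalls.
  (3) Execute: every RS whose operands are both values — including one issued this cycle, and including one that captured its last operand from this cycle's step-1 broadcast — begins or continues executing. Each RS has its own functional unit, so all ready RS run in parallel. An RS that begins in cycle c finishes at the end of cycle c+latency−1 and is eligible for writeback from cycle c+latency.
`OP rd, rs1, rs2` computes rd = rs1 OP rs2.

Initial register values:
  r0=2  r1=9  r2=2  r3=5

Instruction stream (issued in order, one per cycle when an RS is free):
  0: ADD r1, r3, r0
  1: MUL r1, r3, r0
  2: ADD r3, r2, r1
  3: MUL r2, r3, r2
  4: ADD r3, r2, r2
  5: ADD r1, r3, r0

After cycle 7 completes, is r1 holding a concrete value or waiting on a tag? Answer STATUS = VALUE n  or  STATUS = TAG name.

c1: issue ADD r1<-Add1 | r0:2,r1:Add1,r2:2,r3:5
c2: issue MUL r1<-Mul1 | r0:2,r1:Mul1,r2:2,r3:5
c3: issue ADD r3<-Add2 | r0:2,r1:Mul1,r2:2,r3:Add2
c4: CDB Add1=7; issue MUL r2<-Mul2 | r0:2,r1:Mul1,r2:Mul2,r3:Add2
c5: issue ADD r3<-Add1 | r0:2,r1:Mul1,r2:Mul2,r3:Add1
c6: CDB Mul1=10; issue ADD r1<-Add3 | r0:2,r1:Add3,r2:Mul2,r3:Add1
c7: - | r0:2,r1:Add3,r2:Mul2,r3:Add1

STATUS = TAG Add3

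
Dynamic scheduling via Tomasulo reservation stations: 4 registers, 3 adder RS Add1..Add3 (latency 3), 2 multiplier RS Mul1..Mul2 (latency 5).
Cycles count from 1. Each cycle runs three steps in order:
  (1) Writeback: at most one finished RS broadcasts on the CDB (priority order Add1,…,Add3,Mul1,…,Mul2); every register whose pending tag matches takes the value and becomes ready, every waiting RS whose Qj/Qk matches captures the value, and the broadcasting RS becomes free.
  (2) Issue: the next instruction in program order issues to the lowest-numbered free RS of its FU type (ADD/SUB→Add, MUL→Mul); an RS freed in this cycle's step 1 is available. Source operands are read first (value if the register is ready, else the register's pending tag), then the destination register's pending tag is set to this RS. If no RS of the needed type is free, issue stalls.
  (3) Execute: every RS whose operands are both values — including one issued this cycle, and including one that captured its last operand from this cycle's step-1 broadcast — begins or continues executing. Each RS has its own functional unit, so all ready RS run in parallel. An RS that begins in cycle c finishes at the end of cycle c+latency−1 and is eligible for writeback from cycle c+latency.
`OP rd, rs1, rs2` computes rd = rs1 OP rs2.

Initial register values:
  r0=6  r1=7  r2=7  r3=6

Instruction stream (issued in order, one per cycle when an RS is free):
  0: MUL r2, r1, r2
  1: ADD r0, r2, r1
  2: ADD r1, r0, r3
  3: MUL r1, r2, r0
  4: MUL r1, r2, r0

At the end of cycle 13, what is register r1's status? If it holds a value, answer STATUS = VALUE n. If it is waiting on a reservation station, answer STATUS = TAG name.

STATUS = TAG Mul1

  c1: issue MUL r2<-Mul1  regs: r0:6,r1:7,r2:Mul1,r3:6
  c2: issue ADD r0<-Add1  regs: r0:Add1,r1:7,r2:Mul1,r3:6
  c3: issue ADD r1<-Add2  regs: r0:Add1,r1:Add2,r2:Mul1,r3:6
  c4: issue MUL r1<-Mul2  regs: r0:Add1,r1:Mul2,r2:Mul1,r3:6
  c5: stall  regs: r0:Add1,r1:Mul2,r2:Mul1,r3:6
  c6: CDB Mul1=49; issue MUL r1<-Mul1  regs: r0:Add1,r1:Mul1,r2:49,r3:6
  c7: -  regs: r0:Add1,r1:Mul1,r2:49,r3:6
  c8: -  regs: r0:Add1,r1:Mul1,r2:49,r3:6
  c9: CDB Add1=56  regs: r0:56,r1:Mul1,r2:49,r3:6
  c10: -  regs: r0:56,r1:Mul1,r2:49,r3:6
  c11: -  regs: r0:56,r1:Mul1,r2:49,r3:6
  c12: CDB Add2=62  regs: r0:56,r1:Mul1,r2:49,r3:6
  c13: -  regs: r0:56,r1:Mul1,r2:49,r3:6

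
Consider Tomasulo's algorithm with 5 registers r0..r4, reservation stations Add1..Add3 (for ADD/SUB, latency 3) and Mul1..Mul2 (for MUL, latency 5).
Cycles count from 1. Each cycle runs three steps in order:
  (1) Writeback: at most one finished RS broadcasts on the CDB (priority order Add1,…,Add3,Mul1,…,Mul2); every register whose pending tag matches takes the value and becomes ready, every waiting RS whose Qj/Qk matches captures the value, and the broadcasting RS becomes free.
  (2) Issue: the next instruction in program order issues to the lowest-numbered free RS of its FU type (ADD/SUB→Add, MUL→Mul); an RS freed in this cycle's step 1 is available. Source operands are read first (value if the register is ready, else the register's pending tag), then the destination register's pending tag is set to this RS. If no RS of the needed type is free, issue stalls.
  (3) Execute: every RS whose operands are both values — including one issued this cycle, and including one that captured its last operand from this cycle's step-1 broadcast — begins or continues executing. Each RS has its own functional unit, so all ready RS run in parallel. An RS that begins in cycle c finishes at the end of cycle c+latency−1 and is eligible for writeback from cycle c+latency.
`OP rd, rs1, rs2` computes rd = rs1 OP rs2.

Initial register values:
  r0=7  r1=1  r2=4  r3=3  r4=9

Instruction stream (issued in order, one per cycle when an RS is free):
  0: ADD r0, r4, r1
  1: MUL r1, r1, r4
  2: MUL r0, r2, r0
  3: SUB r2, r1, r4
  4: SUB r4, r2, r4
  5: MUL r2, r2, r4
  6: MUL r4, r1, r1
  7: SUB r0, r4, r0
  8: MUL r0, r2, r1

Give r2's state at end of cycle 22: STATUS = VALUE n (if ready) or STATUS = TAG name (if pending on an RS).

cycle 1: issue ADD r0<-Add1 // r0:Add1,r1:1,r2:4,r3:3,r4:9
cycle 2: issue MUL r1<-Mul1 // r0:Add1,r1:Mul1,r2:4,r3:3,r4:9
cycle 3: issue MUL r0<-Mul2 // r0:Mul2,r1:Mul1,r2:4,r3:3,r4:9
cycle 4: CDB Add1=10; issue SUB r2<-Add1 // r0:Mul2,r1:Mul1,r2:Add1,r3:3,r4:9
cycle 5: issue SUB r4<-Add2 // r0:Mul2,r1:Mul1,r2:Add1,r3:3,r4:Add2
cycle 6: stall // r0:Mul2,r1:Mul1,r2:Add1,r3:3,r4:Add2
cycle 7: CDB Mul1=9; issue MUL r2<-Mul1 // r0:Mul2,r1:9,r2:Mul1,r3:3,r4:Add2
cycle 8: stall // r0:Mul2,r1:9,r2:Mul1,r3:3,r4:Add2
cycle 9: CDB Mul2=40; issue MUL r4<-Mul2 // r0:40,r1:9,r2:Mul1,r3:3,r4:Mul2
cycle 10: CDB Add1=0; issue SUB r0<-Add1 // r0:Add1,r1:9,r2:Mul1,r3:3,r4:Mul2
cycle 11: stall // r0:Add1,r1:9,r2:Mul1,r3:3,r4:Mul2
cycle 12: stall // r0:Add1,r1:9,r2:Mul1,r3:3,r4:Mul2
cycle 13: CDB Add2=-9; stall // r0:Add1,r1:9,r2:Mul1,r3:3,r4:Mul2
cycle 14: CDB Mul2=81; issue MUL r0<-Mul2 // r0:Mul2,r1:9,r2:Mul1,r3:3,r4:81
cycle 15: - // r0:Mul2,r1:9,r2:Mul1,r3:3,r4:81
cycle 16: - // r0:Mul2,r1:9,r2:Mul1,r3:3,r4:81
cycle 17: CDB Add1=41 // r0:Mul2,r1:9,r2:Mul1,r3:3,r4:81
cycle 18: CDB Mul1=0 // r0:Mul2,r1:9,r2:0,r3:3,r4:81
cycle 19: - // r0:Mul2,r1:9,r2:0,r3:3,r4:81
cycle 20: - // r0:Mul2,r1:9,r2:0,r3:3,r4:81
cycle 21: - // r0:Mul2,r1:9,r2:0,r3:3,r4:81
cycle 22: - // r0:Mul2,r1:9,r2:0,r3:3,r4:81

STATUS = VALUE 0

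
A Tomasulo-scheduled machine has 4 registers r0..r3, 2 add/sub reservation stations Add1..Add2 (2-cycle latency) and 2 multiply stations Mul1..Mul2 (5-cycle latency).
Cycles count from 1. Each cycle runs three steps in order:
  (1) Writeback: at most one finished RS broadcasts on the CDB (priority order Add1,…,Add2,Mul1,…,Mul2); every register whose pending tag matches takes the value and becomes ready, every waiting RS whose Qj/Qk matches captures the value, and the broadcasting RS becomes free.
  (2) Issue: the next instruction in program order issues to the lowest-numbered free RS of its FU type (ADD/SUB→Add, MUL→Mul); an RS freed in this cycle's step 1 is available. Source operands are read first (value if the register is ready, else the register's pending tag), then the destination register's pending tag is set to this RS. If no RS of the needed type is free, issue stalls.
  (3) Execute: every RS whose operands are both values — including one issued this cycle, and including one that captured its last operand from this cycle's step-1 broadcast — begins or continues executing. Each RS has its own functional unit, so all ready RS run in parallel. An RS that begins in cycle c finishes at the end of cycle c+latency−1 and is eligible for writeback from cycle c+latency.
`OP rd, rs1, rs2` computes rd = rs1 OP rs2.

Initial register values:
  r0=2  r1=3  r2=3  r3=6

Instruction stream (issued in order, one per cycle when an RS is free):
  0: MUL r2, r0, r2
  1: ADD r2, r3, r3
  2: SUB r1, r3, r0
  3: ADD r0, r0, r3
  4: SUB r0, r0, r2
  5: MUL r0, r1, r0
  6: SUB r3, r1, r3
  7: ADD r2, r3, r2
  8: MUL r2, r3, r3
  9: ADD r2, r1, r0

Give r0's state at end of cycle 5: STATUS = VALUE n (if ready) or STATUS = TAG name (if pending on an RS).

  c1: issue MUL r2<-Mul1  regs: r0:2,r1:3,r2:Mul1,r3:6
  c2: issue ADD r2<-Add1  regs: r0:2,r1:3,r2:Add1,r3:6
  c3: issue SUB r1<-Add2  regs: r0:2,r1:Add2,r2:Add1,r3:6
  c4: CDB Add1=12; issue ADD r0<-Add1  regs: r0:Add1,r1:Add2,r2:12,r3:6
  c5: CDB Add2=4; issue SUB r0<-Add2  regs: r0:Add2,r1:4,r2:12,r3:6

STATUS = TAG Add2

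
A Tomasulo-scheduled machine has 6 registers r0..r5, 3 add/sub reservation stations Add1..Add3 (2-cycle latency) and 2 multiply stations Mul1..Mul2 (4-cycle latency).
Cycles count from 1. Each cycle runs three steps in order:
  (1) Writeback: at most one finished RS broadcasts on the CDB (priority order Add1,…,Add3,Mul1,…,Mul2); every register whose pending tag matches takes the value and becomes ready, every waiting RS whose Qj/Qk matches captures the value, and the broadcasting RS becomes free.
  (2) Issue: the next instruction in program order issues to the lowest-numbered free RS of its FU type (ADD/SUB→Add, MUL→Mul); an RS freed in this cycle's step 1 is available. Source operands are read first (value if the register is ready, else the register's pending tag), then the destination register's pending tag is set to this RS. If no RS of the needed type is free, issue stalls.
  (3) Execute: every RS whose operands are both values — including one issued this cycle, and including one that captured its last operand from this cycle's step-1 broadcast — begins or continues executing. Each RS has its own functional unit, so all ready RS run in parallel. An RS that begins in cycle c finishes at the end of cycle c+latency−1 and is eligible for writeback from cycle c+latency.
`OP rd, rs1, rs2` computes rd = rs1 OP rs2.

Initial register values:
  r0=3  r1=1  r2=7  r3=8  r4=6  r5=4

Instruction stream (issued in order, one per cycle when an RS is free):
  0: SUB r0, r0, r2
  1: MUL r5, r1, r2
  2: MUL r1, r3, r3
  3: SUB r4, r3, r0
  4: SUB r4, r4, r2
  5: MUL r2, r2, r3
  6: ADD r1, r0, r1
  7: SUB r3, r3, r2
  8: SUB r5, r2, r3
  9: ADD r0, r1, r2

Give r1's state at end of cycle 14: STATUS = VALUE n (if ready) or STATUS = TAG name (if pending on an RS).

  c1: issue SUB r0<-Add1  regs: r0:Add1,r1:1,r2:7,r3:8,r4:6,r5:4
  c2: issue MUL r5<-Mul1  regs: r0:Add1,r1:1,r2:7,r3:8,r4:6,r5:Mul1
  c3: CDB Add1=-4; issue MUL r1<-Mul2  regs: r0:-4,r1:Mul2,r2:7,r3:8,r4:6,r5:Mul1
  c4: issue SUB r4<-Add1  regs: r0:-4,r1:Mul2,r2:7,r3:8,r4:Add1,r5:Mul1
  c5: issue SUB r4<-Add2  regs: r0:-4,r1:Mul2,r2:7,r3:8,r4:Add2,r5:Mul1
  c6: CDB Add1=12; stall  regs: r0:-4,r1:Mul2,r2:7,r3:8,r4:Add2,r5:Mul1
  c7: CDB Mul1=7; issue MUL r2<-Mul1  regs: r0:-4,r1:Mul2,r2:Mul1,r3:8,r4:Add2,r5:7
  c8: CDB Add2=5; issue ADD r1<-Add1  regs: r0:-4,r1:Add1,r2:Mul1,r3:8,r4:5,r5:7
  c9: CDB Mul2=64; issue SUB r3<-Add2  regs: r0:-4,r1:Add1,r2:Mul1,r3:Add2,r4:5,r5:7
  c10: issue SUB r5<-Add3  regs: r0:-4,r1:Add1,r2:Mul1,r3:Add2,r4:5,r5:Add3
  c11: CDB Add1=60; issue ADD r0<-Add1  regs: r0:Add1,r1:60,r2:Mul1,r3:Add2,r4:5,r5:Add3
  c12: CDB Mul1=56  regs: r0:Add1,r1:60,r2:56,r3:Add2,r4:5,r5:Add3
  c13: -  regs: r0:Add1,r1:60,r2:56,r3:Add2,r4:5,r5:Add3
  c14: CDB Add1=116  regs: r0:116,r1:60,r2:56,r3:Add2,r4:5,r5:Add3

STATUS = VALUE 60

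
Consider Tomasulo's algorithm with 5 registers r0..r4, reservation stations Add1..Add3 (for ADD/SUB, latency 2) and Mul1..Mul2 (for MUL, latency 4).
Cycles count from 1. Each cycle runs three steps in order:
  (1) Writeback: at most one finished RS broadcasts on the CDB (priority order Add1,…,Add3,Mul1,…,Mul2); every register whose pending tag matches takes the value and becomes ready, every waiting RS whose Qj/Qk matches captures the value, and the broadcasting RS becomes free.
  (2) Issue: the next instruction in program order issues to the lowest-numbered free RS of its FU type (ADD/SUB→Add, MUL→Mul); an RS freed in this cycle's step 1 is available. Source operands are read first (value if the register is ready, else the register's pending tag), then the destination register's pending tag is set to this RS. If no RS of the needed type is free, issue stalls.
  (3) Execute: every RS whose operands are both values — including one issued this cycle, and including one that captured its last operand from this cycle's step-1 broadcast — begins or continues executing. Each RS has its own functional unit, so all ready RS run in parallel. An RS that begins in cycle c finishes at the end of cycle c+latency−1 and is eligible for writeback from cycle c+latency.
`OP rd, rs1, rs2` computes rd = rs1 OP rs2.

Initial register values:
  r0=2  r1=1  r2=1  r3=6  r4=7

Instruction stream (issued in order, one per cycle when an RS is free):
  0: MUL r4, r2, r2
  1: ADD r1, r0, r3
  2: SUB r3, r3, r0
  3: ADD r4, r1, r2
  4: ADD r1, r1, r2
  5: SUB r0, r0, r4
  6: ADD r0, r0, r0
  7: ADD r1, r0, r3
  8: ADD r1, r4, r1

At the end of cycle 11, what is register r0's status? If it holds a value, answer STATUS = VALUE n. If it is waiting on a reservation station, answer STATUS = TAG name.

  c1: issue MUL r4<-Mul1  regs: r0:2,r1:1,r2:1,r3:6,r4:Mul1
  c2: issue ADD r1<-Add1  regs: r0:2,r1:Add1,r2:1,r3:6,r4:Mul1
  c3: issue SUB r3<-Add2  regs: r0:2,r1:Add1,r2:1,r3:Add2,r4:Mul1
  c4: CDB Add1=8; issue ADD r4<-Add1  regs: r0:2,r1:8,r2:1,r3:Add2,r4:Add1
  c5: CDB Add2=4; issue ADD r1<-Add2  regs: r0:2,r1:Add2,r2:1,r3:4,r4:Add1
  c6: CDB Add1=9; issue SUB r0<-Add1  regs: r0:Add1,r1:Add2,r2:1,r3:4,r4:9
  c7: CDB Add2=9; issue ADD r0<-Add2  regs: r0:Add2,r1:9,r2:1,r3:4,r4:9
  c8: CDB Add1=-7; issue ADD r1<-Add1  regs: r0:Add2,r1:Add1,r2:1,r3:4,r4:9
  c9: CDB Mul1=1; issue ADD r1<-Add3  regs: r0:Add2,r1:Add3,r2:1,r3:4,r4:9
  c10: CDB Add2=-14  regs: r0:-14,r1:Add3,r2:1,r3:4,r4:9
  c11: -  regs: r0:-14,r1:Add3,r2:1,r3:4,r4:9

STATUS = VALUE -14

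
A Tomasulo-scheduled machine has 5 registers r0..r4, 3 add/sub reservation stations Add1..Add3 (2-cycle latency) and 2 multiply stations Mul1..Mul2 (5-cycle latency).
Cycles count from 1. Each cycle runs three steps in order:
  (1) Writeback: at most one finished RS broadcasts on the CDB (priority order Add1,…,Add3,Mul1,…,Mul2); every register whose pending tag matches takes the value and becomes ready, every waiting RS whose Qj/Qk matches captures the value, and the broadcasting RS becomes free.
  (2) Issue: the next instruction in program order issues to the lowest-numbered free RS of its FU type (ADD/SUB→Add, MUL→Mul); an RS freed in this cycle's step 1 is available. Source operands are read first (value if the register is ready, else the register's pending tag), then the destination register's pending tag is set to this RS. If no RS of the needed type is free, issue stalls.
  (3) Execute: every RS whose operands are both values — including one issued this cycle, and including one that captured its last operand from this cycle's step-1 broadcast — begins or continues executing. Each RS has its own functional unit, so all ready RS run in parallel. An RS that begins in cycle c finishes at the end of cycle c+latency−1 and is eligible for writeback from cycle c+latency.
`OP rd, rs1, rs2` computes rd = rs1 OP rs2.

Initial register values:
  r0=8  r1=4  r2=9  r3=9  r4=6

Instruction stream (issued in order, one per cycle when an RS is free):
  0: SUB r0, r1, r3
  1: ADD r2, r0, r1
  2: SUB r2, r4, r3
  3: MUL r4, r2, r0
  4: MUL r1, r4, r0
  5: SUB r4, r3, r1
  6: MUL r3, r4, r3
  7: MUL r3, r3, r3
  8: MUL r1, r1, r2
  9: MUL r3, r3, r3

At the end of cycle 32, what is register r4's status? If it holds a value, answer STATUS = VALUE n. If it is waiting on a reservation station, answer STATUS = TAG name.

  c1: issue SUB r0<-Add1  regs: r0:Add1,r1:4,r2:9,r3:9,r4:6
  c2: issue ADD r2<-Add2  regs: r0:Add1,r1:4,r2:Add2,r3:9,r4:6
  c3: CDB Add1=-5; issue SUB r2<-Add1  regs: r0:-5,r1:4,r2:Add1,r3:9,r4:6
  c4: issue MUL r4<-Mul1  regs: r0:-5,r1:4,r2:Add1,r3:9,r4:Mul1
  c5: CDB Add1=-3; issue MUL r1<-Mul2  regs: r0:-5,r1:Mul2,r2:-3,r3:9,r4:Mul1
  c6: CDB Add2=-1; issue SUB r4<-Add1  regs: r0:-5,r1:Mul2,r2:-3,r3:9,r4:Add1
  c7: stall  regs: r0:-5,r1:Mul2,r2:-3,r3:9,r4:Add1
  c8: stall  regs: r0:-5,r1:Mul2,r2:-3,r3:9,r4:Add1
  c9: stall  regs: r0:-5,r1:Mul2,r2:-3,r3:9,r4:Add1
  c10: CDB Mul1=15; issue MUL r3<-Mul1  regs: r0:-5,r1:Mul2,r2:-3,r3:Mul1,r4:Add1
  c11: stall  regs: r0:-5,r1:Mul2,r2:-3,r3:Mul1,r4:Add1
  c12: stall  regs: r0:-5,r1:Mul2,r2:-3,r3:Mul1,r4:Add1
  c13: stall  regs: r0:-5,r1:Mul2,r2:-3,r3:Mul1,r4:Add1
  c14: stall  regs: r0:-5,r1:Mul2,r2:-3,r3:Mul1,r4:Add1
  c15: CDB Mul2=-75; issue MUL r3<-Mul2  regs: r0:-5,r1:-75,r2:-3,r3:Mul2,r4:Add1
  c16: stall  regs: r0:-5,r1:-75,r2:-3,r3:Mul2,r4:Add1
  c17: CDB Add1=84; stall  regs: r0:-5,r1:-75,r2:-3,r3:Mul2,r4:84
  c18: stall  regs: r0:-5,r1:-75,r2:-3,r3:Mul2,r4:84
  c19: stall  regs: r0:-5,r1:-75,r2:-3,r3:Mul2,r4:84
  c20: stall  regs: r0:-5,r1:-75,r2:-3,r3:Mul2,r4:84
  c21: stall  regs: r0:-5,r1:-75,r2:-3,r3:Mul2,r4:84
  c22: CDB Mul1=756; issue MUL r1<-Mul1  regs: r0:-5,r1:Mul1,r2:-3,r3:Mul2,r4:84
  c23: stall  regs: r0:-5,r1:Mul1,r2:-3,r3:Mul2,r4:84
  c24: stall  regs: r0:-5,r1:Mul1,r2:-3,r3:Mul2,r4:84
  c25: stall  regs: r0:-5,r1:Mul1,r2:-3,r3:Mul2,r4:84
  c26: stall  regs: r0:-5,r1:Mul1,r2:-3,r3:Mul2,r4:84
  c27: CDB Mul1=225; issue MUL r3<-Mul1  regs: r0:-5,r1:225,r2:-3,r3:Mul1,r4:84
  c28: CDB Mul2=571536  regs: r0:-5,r1:225,r2:-3,r3:Mul1,r4:84
  c29: -  regs: r0:-5,r1:225,r2:-3,r3:Mul1,r4:84
  c30: -  regs: r0:-5,r1:225,r2:-3,r3:Mul1,r4:84
  c31: -  regs: r0:-5,r1:225,r2:-3,r3:Mul1,r4:84
  c32: -  regs: r0:-5,r1:225,r2:-3,r3:Mul1,r4:84

STATUS = VALUE 84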